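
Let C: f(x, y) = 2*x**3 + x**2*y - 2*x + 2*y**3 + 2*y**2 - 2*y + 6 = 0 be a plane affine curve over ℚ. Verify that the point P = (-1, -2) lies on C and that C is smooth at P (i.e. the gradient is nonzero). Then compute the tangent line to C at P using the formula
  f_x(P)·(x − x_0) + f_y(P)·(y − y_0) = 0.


Tangent line at P: 8*x + 15*y + 38 = 0.

Step 1: f(-1, -2) = 0, so P lies on C.
Step 2: partial derivatives
  f_x(x, y) = 6*x**2 + 2*x*y - 2, f_y(x, y) = x**2 + 6*y**2 + 4*y - 2.
  f_x(P) = 8, f_y(P) = 15 (gradient nonzero, so P is smooth).
Step 3: tangent line at P: 8·(x − -1) + 15·(y − -2) = 0.
Expanding: 8*x + 15*y + 38 = 0.


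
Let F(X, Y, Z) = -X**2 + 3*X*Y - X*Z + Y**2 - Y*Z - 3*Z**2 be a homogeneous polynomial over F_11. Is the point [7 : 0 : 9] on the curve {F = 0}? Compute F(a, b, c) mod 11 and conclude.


F(7,0,9) ≡ 8 (mod 11); P is NOT on the curve.

Evaluate F(7, 0, 9) term-by-term (mod 11).
  -X**2 ↦ -1·49·1·1 = -49
  3*X*Y ↦ 3·7·0·1 = 0
  -X*Z ↦ -1·7·1·9 = -63
  Y**2 ↦ 1·1·0·1 = 0
  -Y*Z ↦ -1·1·0·9 = 0
  -3*Z**2 ↦ -3·1·1·81 = -243
Sum: F(7, 0, 9) = (-49) + (0) + (-63) + (0) + (0) + (-243) = -355.
Reducing mod 11: -355 ≡ 8 (mod 11).
Since F(a, b, c) ≡ 8 ≠ 0 (mod 11), P does NOT lie on the curve.


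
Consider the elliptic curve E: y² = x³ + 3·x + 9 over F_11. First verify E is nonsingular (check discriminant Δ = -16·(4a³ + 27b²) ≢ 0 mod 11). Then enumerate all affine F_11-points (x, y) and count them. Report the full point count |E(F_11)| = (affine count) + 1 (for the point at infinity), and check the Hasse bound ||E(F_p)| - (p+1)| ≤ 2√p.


Affine points = {(0, 3), (0, 8), (2, 1), (2, 10), (3, 1), (3, 10), (6, 1), (6, 10), (10, 4), (10, 7)}; affine count = 10; |E(F_11)| = 11.

Discriminant check: Δ ∝ 4a³ + 27b² = 4·3³ + 27·9² = 4·27 + 27·81 ≡ 7 (mod 11). Nonzero ⇒ E is nonsingular.
For each x ∈ F_11, compute rhs = x³ + 3·x + 9 mod 11, then count y ∈ F_11 with y² ≡ rhs.
  x = 0: rhs = 9, matching y values: 3, 8 (2 points).
  x = 1: rhs = 2, matching y values: none (0 points).
  x = 2: rhs = 1, matching y values: 1, 10 (2 points).
  x = 3: rhs = 1, matching y values: 1, 10 (2 points).
  x = 4: rhs = 8, matching y values: none (0 points).
  x = 5: rhs = 6, matching y values: none (0 points).
  x = 6: rhs = 1, matching y values: 1, 10 (2 points).
  x = 7: rhs = 10, matching y values: none (0 points).
  x = 8: rhs = 6, matching y values: none (0 points).
  x = 9: rhs = 6, matching y values: none (0 points).
  x = 10: rhs = 5, matching y values: 4, 7 (2 points).
Total affine count: 10.
Full point count |E(F_11)| = 10 + 1 = 11.
Hasse bound: |11 − (11+1)| = |-1| = 1 ≤ 2√11 ≈ 6.6332 ✓.


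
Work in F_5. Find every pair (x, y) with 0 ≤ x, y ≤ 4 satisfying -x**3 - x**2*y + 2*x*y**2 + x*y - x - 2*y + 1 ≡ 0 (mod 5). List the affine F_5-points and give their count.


Affine F_5-points: {(0, 3), (2, 3), (3, 4), (4, 4)}; count = 4.

For each of the 25 pairs (x, y) ∈ F_5², evaluate f(x, y) mod 5. Record the zeros.
  x = 0: [0↦1, 1↦4, 2↦2, 3↦0, 4↦3]  zeros at y ∈ {3}
  x = 1: [0↦4, 1↦4, 2↦3, 3↦1, 4↦3]  zeros at y ∈ ∅
  x = 2: [0↦1, 1↦1, 2↦4, 3↦0, 4↦4]  zeros at y ∈ {3}
  x = 3: [0↦1, 1↦4, 2↦4, 3↦1, 4↦0]  zeros at y ∈ {4}
  x = 4: [0↦3, 1↦2, 2↦2, 3↦3, 4↦0]  zeros at y ∈ {4}
Collecting zeros: affine points = {(0, 3), (2, 3), (3, 4), (4, 4)}.
Total count |C(F_5)_aff| = 4.


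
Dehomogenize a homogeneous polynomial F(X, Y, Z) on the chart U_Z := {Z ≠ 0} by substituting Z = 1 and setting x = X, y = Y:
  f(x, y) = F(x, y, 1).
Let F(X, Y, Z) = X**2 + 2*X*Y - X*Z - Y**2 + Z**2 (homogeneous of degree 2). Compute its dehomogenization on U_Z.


f(x, y) = x**2 + 2*x*y - x - y**2 + 1

On U_Z we set Z = 1. Each monomial c·X^i·Y^j·Z^k in F becomes c·x^i·y^j·1^k = c·x^i·y^j.
Substituting Z = 1: F(X, Y, 1) = x**2 + 2*x*y - x - y**2 + 1.
Note: deg(f) ≤ deg(F) = 2; strict inequality happens when F is divisible by Z (lost terms).


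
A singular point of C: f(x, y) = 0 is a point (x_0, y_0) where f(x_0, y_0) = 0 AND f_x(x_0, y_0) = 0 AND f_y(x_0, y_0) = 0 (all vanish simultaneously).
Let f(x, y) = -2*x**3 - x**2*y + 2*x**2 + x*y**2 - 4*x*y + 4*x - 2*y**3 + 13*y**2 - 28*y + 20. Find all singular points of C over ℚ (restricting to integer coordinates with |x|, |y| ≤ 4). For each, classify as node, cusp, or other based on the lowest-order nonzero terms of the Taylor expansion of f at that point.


Singular points: {(0, 2)}; classification: cusp.

Compute partial derivatives:
  f_x = -6*x**2 - 2*x*y + 4*x + y**2 - 4*y + 4.
  f_y = -x**2 + 2*x*y - 4*x - 6*y**2 + 26*y - 28.
Scan x_0 ∈ {−4, ..., 4}. For each x_0, f_y(x_0, y) is a polynomial in y; find its integer roots y ∈ {−4, ..., 4}, then test f_x and f at those candidates.
  x = -4: f_y(-4, y) = -6*y**2 + 18*y - 28; no integer root y with |y| ≤ 4.
  x = -3: f_y(-3, y) = -6*y**2 + 20*y - 25; no integer root y with |y| ≤ 4.
  x = -2: f_y(-2, y) = -6*y**2 + 22*y - 24; no integer root y with |y| ≤ 4.
  x = -1: f_y(-1, y) = -6*y**2 + 24*y - 25; no integer root y with |y| ≤ 4.
  x = 0: f_y(0, y) = -6*y**2 + 26*y - 28; vanishes at y ∈ {2}. (0, 2): f_x = 0, f = 0 — SINGULAR.
  x = 1: f_y(1, y) = -6*y**2 + 28*y - 33; no integer root y with |y| ≤ 4.
  x = 2: f_y(2, y) = -6*y**2 + 30*y - 40; no integer root y with |y| ≤ 4.
  x = 3: f_y(3, y) = -6*y**2 + 32*y - 49; no integer root y with |y| ≤ 4.
  x = 4: f_y(4, y) = -6*y**2 + 34*y - 60; no integer root y with |y| ≤ 4.
Only singular point on the grid: (0, 2).
Classify: substitute x = 0 + u, y = 2 + v and expand: f = -2*u**3 - u**2*v + u*v**2 - 2*v**3 + v**2.
No constant or linear terms (consistent with a singular point). Quadratic part: v**2. Cubic part: -2*u**3 - u**2*v + u*v**2 - 2*v**3.
The quadratic part v**2 is a perfect square, so there is a single (double) tangent line v = 0, i.e. y = 2. Restricting the cubic part to that line (v = 0) leaves -2*u**3 ≠ 0, so f is not divisible by v and the branch is v² ≈ 2*u**3 to lowest order — this is a cusp.
Classification: cusp.


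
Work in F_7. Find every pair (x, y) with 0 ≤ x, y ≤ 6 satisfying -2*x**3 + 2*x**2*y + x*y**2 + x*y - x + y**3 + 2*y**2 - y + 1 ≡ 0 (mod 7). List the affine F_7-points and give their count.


Affine F_7-points: {(2, 4), (3, 0), (3, 4), (3, 5), (4, 6), (6, 4), (6, 5)}; count = 7.

For each of the 49 pairs (x, y) ∈ F_7², evaluate f(x, y) mod 7. Record the zeros.
  x = 0: [0↦1, 1↦3, 2↦1, 3↦1, 4↦2, 5↦3, 6↦3]  zeros at y ∈ ∅
  x = 1: [0↦5, 1↦4, 2↦1, 3↦2, 4↦6, 5↦5, 6↦5]  zeros at y ∈ ∅
  x = 2: [0↦4, 1↦4, 2↦4, 3↦3, 4↦0, 5↦1, 6↦5]  zeros at y ∈ {4}
  x = 3: [0↦0, 1↦5, 2↦5, 3↦6, 4↦0, 5↦0, 6↦5]  zeros at y ∈ {0, 4, 5}
  x = 4: [0↦2, 1↦2, 2↦6, 3↦6, 4↦1, 5↦4, 6↦0]  zeros at y ∈ {6}
  x = 5: [0↦5, 1↦4, 2↦2, 3↦5, 4↦5, 5↦1, 6↦6]  zeros at y ∈ ∅
  x = 6: [0↦4, 1↦6, 2↦2, 3↦5, 4↦0, 5↦0, 6↦4]  zeros at y ∈ {4, 5}
Collecting zeros: affine points = {(2, 4), (3, 0), (3, 4), (3, 5), (4, 6), (6, 4), (6, 5)}.
Total count |C(F_7)_aff| = 7.


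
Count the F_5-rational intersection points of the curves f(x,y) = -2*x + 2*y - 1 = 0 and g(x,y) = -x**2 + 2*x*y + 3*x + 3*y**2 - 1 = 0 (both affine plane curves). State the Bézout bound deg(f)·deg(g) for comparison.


Common zeros: ∅; count = 0; Bézout bound = 2.

deg(f) = 1, deg(g) = 2, so Bézout bound = 2.
Scan x ∈ F_5. For each x, list the y ∈ F_5 with f(x, y) ≡ 0 and those with g(x, y) ≡ 0 (mod 5); the common zeros in that column are the intersection.
  x = 0: f ≡ 0 at y ∈ {3}; g ≡ 0 at y ∈ ∅; common: ∅.
  x = 1: f ≡ 0 at y ∈ {4}; g ≡ 0 at y ∈ ∅; common: ∅.
  x = 2: f ≡ 0 at y ∈ {0}; g ≡ 0 at y ∈ {3, 4}; common: ∅.
  x = 3: f ≡ 0 at y ∈ {1}; g ≡ 0 at y ∈ ∅; common: ∅.
  x = 4: f ≡ 0 at y ∈ {2}; g ≡ 0 at y ∈ {0, 4}; common: ∅.
Collecting: common zeros = ∅, so the count is 0.
Comparison with the Bézout bound: 0 ≤ 2 = deg(f)·deg(g), as expected for curves with no common component (the affine F_5-count falls short of the bound because intersections may lie at infinity, over extension fields, or carry multiplicity).


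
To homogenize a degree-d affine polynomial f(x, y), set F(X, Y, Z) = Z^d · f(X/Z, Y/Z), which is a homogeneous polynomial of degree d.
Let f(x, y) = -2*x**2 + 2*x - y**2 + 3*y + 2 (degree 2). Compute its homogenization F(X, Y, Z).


F(X, Y, Z) = -2*X**2 + 2*X*Z - Y**2 + 3*Y*Z + 2*Z**2

deg(f) = 2.
Substitute x = X/Z, y = Y/Z into f, then multiply by Z^2.
  monomial -2·x^2·y^0 ↦ -2·X^2·Y^0·Z^0.
  monomial 2·x^1·y^0 ↦ 2·X^1·Y^0·Z^1.
  monomial -1·x^0·y^2 ↦ -1·X^0·Y^2·Z^0.
  monomial 3·x^0·y^1 ↦ 3·X^0·Y^1·Z^1.
  monomial 2·x^0·y^0 ↦ 2·X^0·Y^0·Z^2.
Collecting: F(X, Y, Z) = -2*X**2 + 2*X*Z - Y**2 + 3*Y*Z + 2*Z**2.


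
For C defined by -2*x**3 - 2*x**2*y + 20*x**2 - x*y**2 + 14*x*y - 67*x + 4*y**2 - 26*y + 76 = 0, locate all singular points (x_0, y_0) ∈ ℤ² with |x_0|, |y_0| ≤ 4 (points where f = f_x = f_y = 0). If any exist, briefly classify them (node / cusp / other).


Singular points: {(3, 1)}; classification: cusp.

Compute partial derivatives:
  f_x = -6*x**2 - 4*x*y + 40*x - y**2 + 14*y - 67.
  f_y = -2*x**2 - 2*x*y + 14*x + 8*y - 26.
Scan x_0 ∈ {−4, ..., 4}. For each x_0, f_y(x_0, y) is a polynomial in y; find its integer roots y ∈ {−4, ..., 4}, then test f_x and f at those candidates.
  x = -4: f_y(-4, y) = 16*y - 114; no integer root y with |y| ≤ 4.
  x = -3: f_y(-3, y) = 14*y - 86; no integer root y with |y| ≤ 4.
  x = -2: f_y(-2, y) = 12*y - 62; no integer root y with |y| ≤ 4.
  x = -1: f_y(-1, y) = 10*y - 42; no integer root y with |y| ≤ 4.
  x = 0: f_y(0, y) = 8*y - 26; no integer root y with |y| ≤ 4.
  x = 1: f_y(1, y) = 6*y - 14; no integer root y with |y| ≤ 4.
  x = 2: f_y(2, y) = 4*y - 6; no integer root y with |y| ≤ 4.
  x = 3: f_y(3, y) = 2*y - 2; vanishes at y ∈ {1}. (3, 1): f_x = 0, f = 0 — SINGULAR.
  x = 4: f_y(4, y) = -2; no integer root y with |y| ≤ 4.
Only singular point on the grid: (3, 1).
Classify: substitute x = 3 + u, y = 1 + v and expand: f = -2*u**3 - 2*u**2*v - u*v**2 + v**2.
No constant or linear terms (consistent with a singular point). Quadratic part: v**2. Cubic part: -2*u**3 - 2*u**2*v - u*v**2.
The quadratic part v**2 is a perfect square, so there is a single (double) tangent line v = 0, i.e. y = 1. Restricting the cubic part to that line (v = 0) leaves -2*u**3 ≠ 0, so f is not divisible by v and the branch is v² ≈ 2*u**3 to lowest order — this is a cusp.
Classification: cusp.


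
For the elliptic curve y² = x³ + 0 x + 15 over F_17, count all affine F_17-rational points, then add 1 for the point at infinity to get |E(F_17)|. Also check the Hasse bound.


Affine points = {(0, 7), (0, 10), (1, 4), (1, 13), (3, 5), (3, 12), (5, 2), (5, 15), (7, 1), (7, 16), (8, 0), (9, 8), (9, 9), (12, 3), (12, 14), (13, 6), (13, 11)}; affine count = 17; |E(F_17)| = 18.

Discriminant check: Δ ∝ 4a³ + 27b² = 4·0³ + 27·15² = 4·0 + 27·225 ≡ 6 (mod 17). Nonzero ⇒ E is nonsingular.
For each x ∈ F_17, compute rhs = x³ + 0·x + 15 mod 17, then count y ∈ F_17 with y² ≡ rhs.
  x = 0: rhs = 15, matching y values: 7, 10 (2 points).
  x = 1: rhs = 16, matching y values: 4, 13 (2 points).
  x = 2: rhs = 6, matching y values: none (0 points).
  x = 3: rhs = 8, matching y values: 5, 12 (2 points).
  x = 4: rhs = 11, matching y values: none (0 points).
  x = 5: rhs = 4, matching y values: 2, 15 (2 points).
  x = 6: rhs = 10, matching y values: none (0 points).
  x = 7: rhs = 1, matching y values: 1, 16 (2 points).
  x = 8: rhs = 0, matching y values: 0 (1 points).
  x = 9: rhs = 13, matching y values: 8, 9 (2 points).
  x = 10: rhs = 12, matching y values: none (0 points).
  x = 11: rhs = 3, matching y values: none (0 points).
  x = 12: rhs = 9, matching y values: 3, 14 (2 points).
  x = 13: rhs = 2, matching y values: 6, 11 (2 points).
  x = 14: rhs = 5, matching y values: none (0 points).
  x = 15: rhs = 7, matching y values: none (0 points).
  x = 16: rhs = 14, matching y values: none (0 points).
Total affine count: 17.
Full point count |E(F_17)| = 17 + 1 = 18.
Hasse bound: |18 − (17+1)| = |0| = 0 ≤ 2√17 ≈ 8.2462 ✓.


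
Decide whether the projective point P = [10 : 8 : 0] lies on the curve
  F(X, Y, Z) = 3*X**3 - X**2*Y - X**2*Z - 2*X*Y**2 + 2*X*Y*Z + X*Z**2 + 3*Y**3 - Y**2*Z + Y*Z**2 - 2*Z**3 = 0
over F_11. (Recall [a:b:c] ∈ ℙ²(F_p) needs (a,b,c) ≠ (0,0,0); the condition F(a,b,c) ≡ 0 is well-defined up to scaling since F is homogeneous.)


F(10,8,0) ≡ 3 (mod 11); P is NOT on the curve.

Evaluate F(10, 8, 0) term-by-term (mod 11).
  3*X**3 ↦ 3·1000·1·1 = 3000
  -X**2*Y ↦ -1·100·8·1 = -800
  -X**2*Z ↦ -1·100·1·0 = 0
  -2*X*Y**2 ↦ -2·10·64·1 = -1280
  2*X*Y*Z ↦ 2·10·8·0 = 0
  X*Z**2 ↦ 1·10·1·0 = 0
  3*Y**3 ↦ 3·1·512·1 = 1536
  -Y**2*Z ↦ -1·1·64·0 = 0
  Y*Z**2 ↦ 1·1·8·0 = 0
  -2*Z**3 ↦ -2·1·1·0 = 0
Sum: F(10, 8, 0) = (3000) + (-800) + (0) + (-1280) + (0) + (0) + (1536) + (0) + (0) + (0) = 2456.
Reducing mod 11: 2456 ≡ 3 (mod 11).
Since F(a, b, c) ≡ 3 ≠ 0 (mod 11), P does NOT lie on the curve.


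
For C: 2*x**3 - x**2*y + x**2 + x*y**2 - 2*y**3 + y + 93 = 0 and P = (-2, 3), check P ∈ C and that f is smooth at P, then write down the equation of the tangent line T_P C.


Tangent line at P: 41*x - 69*y + 289 = 0.

Step 1: f(-2, 3) = 0, so P lies on C.
Step 2: partial derivatives
  f_x(x, y) = 6*x**2 - 2*x*y + 2*x + y**2, f_y(x, y) = -x**2 + 2*x*y - 6*y**2 + 1.
  f_x(P) = 41, f_y(P) = -69 (gradient nonzero, so P is smooth).
Step 3: tangent line at P: 41·(x − -2) + -69·(y − 3) = 0.
Expanding: 41*x - 69*y + 289 = 0.


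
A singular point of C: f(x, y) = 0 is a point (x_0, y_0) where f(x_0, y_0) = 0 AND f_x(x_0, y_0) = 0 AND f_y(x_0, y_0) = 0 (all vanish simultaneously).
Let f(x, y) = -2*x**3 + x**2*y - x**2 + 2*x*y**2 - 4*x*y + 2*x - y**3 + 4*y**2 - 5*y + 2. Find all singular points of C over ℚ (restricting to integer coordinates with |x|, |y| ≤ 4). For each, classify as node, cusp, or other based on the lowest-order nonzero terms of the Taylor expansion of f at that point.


Singular points: {(0, 1)}; classification: cusp.

Compute partial derivatives:
  f_x = -6*x**2 + 2*x*y - 2*x + 2*y**2 - 4*y + 2.
  f_y = x**2 + 4*x*y - 4*x - 3*y**2 + 8*y - 5.
Scan x_0 ∈ {−4, ..., 4}. For each x_0, f_y(x_0, y) is a polynomial in y; find its integer roots y ∈ {−4, ..., 4}, then test f_x and f at those candidates.
  x = -4: f_y(-4, y) = -3*y**2 - 8*y + 27; no integer root y with |y| ≤ 4.
  x = -3: f_y(-3, y) = -3*y**2 - 4*y + 16; no integer root y with |y| ≤ 4.
  x = -2: f_y(-2, y) = 7 - 3*y**2; no integer root y with |y| ≤ 4.
  x = -1: f_y(-1, y) = -3*y**2 + 4*y; vanishes at y ∈ {0}. (-1, 0): f_x = -2 ≠ 0.
  x = 0: f_y(0, y) = -3*y**2 + 8*y - 5; vanishes at y ∈ {1}. (0, 1): f_x = 0, f = 0 — SINGULAR.
  x = 1: f_y(1, y) = -3*y**2 + 12*y - 8; no integer root y with |y| ≤ 4.
  x = 2: f_y(2, y) = -3*y**2 + 16*y - 9; no integer root y with |y| ≤ 4.
  x = 3: f_y(3, y) = -3*y**2 + 20*y - 8; no integer root y with |y| ≤ 4.
  x = 4: f_y(4, y) = -3*y**2 + 24*y - 5; no integer root y with |y| ≤ 4.
Only singular point on the grid: (0, 1).
Classify: substitute x = 0 + u, y = 1 + v and expand: f = -2*u**3 + u**2*v + 2*u*v**2 - v**3 + v**2.
No constant or linear terms (consistent with a singular point). Quadratic part: v**2. Cubic part: -2*u**3 + u**2*v + 2*u*v**2 - v**3.
The quadratic part v**2 is a perfect square, so there is a single (double) tangent line v = 0, i.e. y = 1. Restricting the cubic part to that line (v = 0) leaves -2*u**3 ≠ 0, so f is not divisible by v and the branch is v² ≈ 2*u**3 to lowest order — this is a cusp.
Classification: cusp.


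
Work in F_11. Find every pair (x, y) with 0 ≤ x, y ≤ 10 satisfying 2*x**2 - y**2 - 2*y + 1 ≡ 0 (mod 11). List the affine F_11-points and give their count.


Affine F_11-points: {(1, 1), (1, 8), (3, 2), (3, 7), (4, 0), (4, 9), (7, 0), (7, 9), (8, 2), (8, 7), (10, 1), (10, 8)}; count = 12.

For each of the 121 pairs (x, y) ∈ F_11², evaluate f(x, y) mod 11. Record the zeros.
  x = 0: [0↦1, 1↦9, 2↦4, 3↦8, 4↦10, 5↦10, 6↦8, 7↦4, 8↦9, 9↦1, 10↦2]  zeros at y ∈ ∅
  x = 1: [0↦3, 1↦0, 2↦6, 3↦10, 4↦1, 5↦1, 6↦10, 7↦6, 8↦0, 9↦3, 10↦4]  zeros at y ∈ {1, 8}
  x = 2: [0↦9, 1↦6, 2↦1, 3↦5, 4↦7, 5↦7, 6↦5, 7↦1, 8↦6, 9↦9, 10↦10]  zeros at y ∈ ∅
  x = 3: [0↦8, 1↦5, 2↦0, 3↦4, 4↦6, 5↦6, 6↦4, 7↦0, 8↦5, 9↦8, 10↦9]  zeros at y ∈ {2, 7}
  x = 4: [0↦0, 1↦8, 2↦3, 3↦7, 4↦9, 5↦9, 6↦7, 7↦3, 8↦8, 9↦0, 10↦1]  zeros at y ∈ {0, 9}
  x = 5: [0↦7, 1↦4, 2↦10, 3↦3, 4↦5, 5↦5, 6↦3, 7↦10, 8↦4, 9↦7, 10↦8]  zeros at y ∈ ∅
  x = 6: [0↦7, 1↦4, 2↦10, 3↦3, 4↦5, 5↦5, 6↦3, 7↦10, 8↦4, 9↦7, 10↦8]  zeros at y ∈ ∅
  x = 7: [0↦0, 1↦8, 2↦3, 3↦7, 4↦9, 5↦9, 6↦7, 7↦3, 8↦8, 9↦0, 10↦1]  zeros at y ∈ {0, 9}
  x = 8: [0↦8, 1↦5, 2↦0, 3↦4, 4↦6, 5↦6, 6↦4, 7↦0, 8↦5, 9↦8, 10↦9]  zeros at y ∈ {2, 7}
  x = 9: [0↦9, 1↦6, 2↦1, 3↦5, 4↦7, 5↦7, 6↦5, 7↦1, 8↦6, 9↦9, 10↦10]  zeros at y ∈ ∅
  x = 10: [0↦3, 1↦0, 2↦6, 3↦10, 4↦1, 5↦1, 6↦10, 7↦6, 8↦0, 9↦3, 10↦4]  zeros at y ∈ {1, 8}
Collecting zeros: affine points = {(1, 1), (1, 8), (3, 2), (3, 7), (4, 0), (4, 9), (7, 0), (7, 9), (8, 2), (8, 7), (10, 1), (10, 8)}.
Total count |C(F_11)_aff| = 12.


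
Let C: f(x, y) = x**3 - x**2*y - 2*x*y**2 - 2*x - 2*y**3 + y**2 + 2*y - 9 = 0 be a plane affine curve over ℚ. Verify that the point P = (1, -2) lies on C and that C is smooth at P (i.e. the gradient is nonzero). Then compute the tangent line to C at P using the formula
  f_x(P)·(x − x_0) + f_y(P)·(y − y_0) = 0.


Tangent line at P: -3*x - 19*y - 35 = 0.

Step 1: f(1, -2) = 0, so P lies on C.
Step 2: partial derivatives
  f_x(x, y) = 3*x**2 - 2*x*y - 2*y**2 - 2, f_y(x, y) = -x**2 - 4*x*y - 6*y**2 + 2*y + 2.
  f_x(P) = -3, f_y(P) = -19 (gradient nonzero, so P is smooth).
Step 3: tangent line at P: -3·(x − 1) + -19·(y − -2) = 0.
Expanding: -3*x - 19*y - 35 = 0.


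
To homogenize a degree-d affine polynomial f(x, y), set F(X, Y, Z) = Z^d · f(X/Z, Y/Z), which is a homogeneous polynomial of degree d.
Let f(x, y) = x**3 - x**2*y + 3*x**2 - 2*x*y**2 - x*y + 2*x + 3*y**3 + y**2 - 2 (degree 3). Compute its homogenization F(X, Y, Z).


F(X, Y, Z) = X**3 - X**2*Y + 3*X**2*Z - 2*X*Y**2 - X*Y*Z + 2*X*Z**2 + 3*Y**3 + Y**2*Z - 2*Z**3

deg(f) = 3.
Substitute x = X/Z, y = Y/Z into f, then multiply by Z^3.
  monomial 1·x^3·y^0 ↦ 1·X^3·Y^0·Z^0.
  monomial -1·x^2·y^1 ↦ -1·X^2·Y^1·Z^0.
  monomial 3·x^2·y^0 ↦ 3·X^2·Y^0·Z^1.
  monomial -2·x^1·y^2 ↦ -2·X^1·Y^2·Z^0.
  monomial -1·x^1·y^1 ↦ -1·X^1·Y^1·Z^1.
  monomial 2·x^1·y^0 ↦ 2·X^1·Y^0·Z^2.
  monomial 3·x^0·y^3 ↦ 3·X^0·Y^3·Z^0.
  monomial 1·x^0·y^2 ↦ 1·X^0·Y^2·Z^1.
  monomial -2·x^0·y^0 ↦ -2·X^0·Y^0·Z^3.
Collecting: F(X, Y, Z) = X**3 - X**2*Y + 3*X**2*Z - 2*X*Y**2 - X*Y*Z + 2*X*Z**2 + 3*Y**3 + Y**2*Z - 2*Z**3.


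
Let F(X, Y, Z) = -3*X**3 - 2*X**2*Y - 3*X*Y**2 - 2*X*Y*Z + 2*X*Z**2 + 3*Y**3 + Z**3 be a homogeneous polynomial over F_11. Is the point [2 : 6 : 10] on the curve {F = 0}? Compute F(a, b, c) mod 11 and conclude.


F(2,6,10) ≡ 2 (mod 11); P is NOT on the curve.

Evaluate F(2, 6, 10) term-by-term (mod 11).
  -3*X**3 ↦ -3·8·1·1 = -24
  -2*X**2*Y ↦ -2·4·6·1 = -48
  -3*X*Y**2 ↦ -3·2·36·1 = -216
  -2*X*Y*Z ↦ -2·2·6·10 = -240
  2*X*Z**2 ↦ 2·2·1·100 = 400
  3*Y**3 ↦ 3·1·216·1 = 648
  Z**3 ↦ 1·1·1·1000 = 1000
Sum: F(2, 6, 10) = (-24) + (-48) + (-216) + (-240) + (400) + (648) + (1000) = 1520.
Reducing mod 11: 1520 ≡ 2 (mod 11).
Since F(a, b, c) ≡ 2 ≠ 0 (mod 11), P does NOT lie on the curve.


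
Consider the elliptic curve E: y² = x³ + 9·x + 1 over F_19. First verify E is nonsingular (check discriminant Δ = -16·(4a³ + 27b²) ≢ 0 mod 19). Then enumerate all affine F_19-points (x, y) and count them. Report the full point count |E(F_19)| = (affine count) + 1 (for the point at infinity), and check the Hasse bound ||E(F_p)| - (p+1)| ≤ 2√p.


Affine points = {(0, 1), (0, 18), (1, 7), (1, 12), (3, 6), (3, 13), (4, 5), (4, 14), (5, 0), (6, 9), (6, 10), (11, 5), (11, 14), (13, 4), (13, 15), (16, 2), (16, 17)}; affine count = 17; |E(F_19)| = 18.

Discriminant check: Δ ∝ 4a³ + 27b² = 4·9³ + 27·1² = 4·729 + 27·1 ≡ 17 (mod 19). Nonzero ⇒ E is nonsingular.
For each x ∈ F_19, compute rhs = x³ + 9·x + 1 mod 19, then count y ∈ F_19 with y² ≡ rhs.
  x = 0: rhs = 1, matching y values: 1, 18 (2 points).
  x = 1: rhs = 11, matching y values: 7, 12 (2 points).
  x = 2: rhs = 8, matching y values: none (0 points).
  x = 3: rhs = 17, matching y values: 6, 13 (2 points).
  x = 4: rhs = 6, matching y values: 5, 14 (2 points).
  x = 5: rhs = 0, matching y values: 0 (1 points).
  x = 6: rhs = 5, matching y values: 9, 10 (2 points).
  x = 7: rhs = 8, matching y values: none (0 points).
  x = 8: rhs = 15, matching y values: none (0 points).
  x = 9: rhs = 13, matching y values: none (0 points).
  x = 10: rhs = 8, matching y values: none (0 points).
  x = 11: rhs = 6, matching y values: 5, 14 (2 points).
  x = 12: rhs = 13, matching y values: none (0 points).
  x = 13: rhs = 16, matching y values: 4, 15 (2 points).
  x = 14: rhs = 2, matching y values: none (0 points).
  x = 15: rhs = 15, matching y values: none (0 points).
  x = 16: rhs = 4, matching y values: 2, 17 (2 points).
  x = 17: rhs = 13, matching y values: none (0 points).
  x = 18: rhs = 10, matching y values: none (0 points).
Total affine count: 17.
Full point count |E(F_19)| = 17 + 1 = 18.
Hasse bound: |18 − (19+1)| = |-2| = 2 ≤ 2√19 ≈ 8.7178 ✓.


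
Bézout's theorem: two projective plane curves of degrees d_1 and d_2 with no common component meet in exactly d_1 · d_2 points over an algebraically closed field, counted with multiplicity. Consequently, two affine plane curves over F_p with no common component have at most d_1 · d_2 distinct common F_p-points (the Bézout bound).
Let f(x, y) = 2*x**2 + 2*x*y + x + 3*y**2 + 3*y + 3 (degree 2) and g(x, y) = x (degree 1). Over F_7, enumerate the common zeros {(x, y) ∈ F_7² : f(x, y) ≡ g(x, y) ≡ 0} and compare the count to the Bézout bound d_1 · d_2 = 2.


Common zeros: {(0, 2), (0, 4)}; count = 2; Bézout bound = 2.

deg(f) = 2, deg(g) = 1, so Bézout bound = 2.
Scan x ∈ F_7. For each x, list the y ∈ F_7 with f(x, y) ≡ 0 and those with g(x, y) ≡ 0 (mod 7); the common zeros in that column are the intersection.
  x = 0: f ≡ 0 at y ∈ {2, 4}; g ≡ 0 at y ∈ {0, 1, 2, 3, 4, 5, 6}; common: {2, 4}.
  x = 1: f ≡ 0 at y ∈ {1, 2}; g ≡ 0 at y ∈ ∅; common: ∅.
  x = 2: f ≡ 0 at y ∈ ∅; g ≡ 0 at y ∈ ∅; common: ∅.
  x = 3: f ≡ 0 at y ∈ ∅; g ≡ 0 at y ∈ ∅; common: ∅.
  x = 4: f ≡ 0 at y ∈ ∅; g ≡ 0 at y ∈ ∅; common: ∅.
  x = 5: f ≡ 0 at y ∈ ∅; g ≡ 0 at y ∈ ∅; common: ∅.
  x = 6: f ≡ 0 at y ∈ {4, 5}; g ≡ 0 at y ∈ ∅; common: ∅.
Collecting: common zeros = {(0, 2), (0, 4)}, so the count is 2.
Comparison with the Bézout bound: 2 ≤ 2 = deg(f)·deg(g), as expected for curves with no common component (the bound is attained).


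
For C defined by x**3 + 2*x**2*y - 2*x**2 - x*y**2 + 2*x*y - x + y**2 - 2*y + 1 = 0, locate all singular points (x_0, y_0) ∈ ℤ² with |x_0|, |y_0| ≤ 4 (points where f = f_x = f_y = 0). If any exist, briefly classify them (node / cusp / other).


Singular points: {(0, 1)}; classification: cusp.

Compute partial derivatives:
  f_x = 3*x**2 + 4*x*y - 4*x - y**2 + 2*y - 1.
  f_y = 2*x**2 - 2*x*y + 2*x + 2*y - 2.
Scan x_0 ∈ {−4, ..., 4}. For each x_0, f_y(x_0, y) is a polynomial in y; find its integer roots y ∈ {−4, ..., 4}, then test f_x and f at those candidates.
  x = -4: f_y(-4, y) = 10*y + 22; no integer root y with |y| ≤ 4.
  x = -3: f_y(-3, y) = 8*y + 10; no integer root y with |y| ≤ 4.
  x = -2: f_y(-2, y) = 6*y + 2; no integer root y with |y| ≤ 4.
  x = -1: f_y(-1, y) = 4*y - 2; no integer root y with |y| ≤ 4.
  x = 0: f_y(0, y) = 2*y - 2; vanishes at y ∈ {1}. (0, 1): f_x = 0, f = 0 — SINGULAR.
  x = 1: f_y(1, y) = 2; no integer root y with |y| ≤ 4.
  x = 2: f_y(2, y) = 10 - 2*y; no integer root y with |y| ≤ 4.
  x = 3: f_y(3, y) = 22 - 4*y; no integer root y with |y| ≤ 4.
  x = 4: f_y(4, y) = 38 - 6*y; no integer root y with |y| ≤ 4.
Only singular point on the grid: (0, 1).
Classify: substitute x = 0 + u, y = 1 + v and expand: f = u**3 + 2*u**2*v - u*v**2 + v**2.
No constant or linear terms (consistent with a singular point). Quadratic part: v**2. Cubic part: u**3 + 2*u**2*v - u*v**2.
The quadratic part v**2 is a perfect square, so there is a single (double) tangent line v = 0, i.e. y = 1. Restricting the cubic part to that line (v = 0) leaves u**3 ≠ 0, so f is not divisible by v and the branch is v² ≈ -u**3 to lowest order — this is a cusp.
Classification: cusp.


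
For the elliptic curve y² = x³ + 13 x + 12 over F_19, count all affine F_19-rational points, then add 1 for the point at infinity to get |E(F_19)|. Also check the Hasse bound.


Affine points = {(1, 8), (1, 11), (7, 3), (7, 16), (8, 1), (8, 18), (11, 2), (11, 17), (17, 4), (17, 15), (18, 6), (18, 13)}; affine count = 12; |E(F_19)| = 13.

Discriminant check: Δ ∝ 4a³ + 27b² = 4·13³ + 27·12² = 4·2197 + 27·144 ≡ 3 (mod 19). Nonzero ⇒ E is nonsingular.
For each x ∈ F_19, compute rhs = x³ + 13·x + 12 mod 19, then count y ∈ F_19 with y² ≡ rhs.
  x = 0: rhs = 12, matching y values: none (0 points).
  x = 1: rhs = 7, matching y values: 8, 11 (2 points).
  x = 2: rhs = 8, matching y values: none (0 points).
  x = 3: rhs = 2, matching y values: none (0 points).
  x = 4: rhs = 14, matching y values: none (0 points).
  x = 5: rhs = 12, matching y values: none (0 points).
  x = 6: rhs = 2, matching y values: none (0 points).
  x = 7: rhs = 9, matching y values: 3, 16 (2 points).
  x = 8: rhs = 1, matching y values: 1, 18 (2 points).
  x = 9: rhs = 3, matching y values: none (0 points).
  x = 10: rhs = 2, matching y values: none (0 points).
  x = 11: rhs = 4, matching y values: 2, 17 (2 points).
  x = 12: rhs = 15, matching y values: none (0 points).
  x = 13: rhs = 3, matching y values: none (0 points).
  x = 14: rhs = 12, matching y values: none (0 points).
  x = 15: rhs = 10, matching y values: none (0 points).
  x = 16: rhs = 3, matching y values: none (0 points).
  x = 17: rhs = 16, matching y values: 4, 15 (2 points).
  x = 18: rhs = 17, matching y values: 6, 13 (2 points).
Total affine count: 12.
Full point count |E(F_19)| = 12 + 1 = 13.
Hasse bound: |13 − (19+1)| = |-7| = 7 ≤ 2√19 ≈ 8.7178 ✓.


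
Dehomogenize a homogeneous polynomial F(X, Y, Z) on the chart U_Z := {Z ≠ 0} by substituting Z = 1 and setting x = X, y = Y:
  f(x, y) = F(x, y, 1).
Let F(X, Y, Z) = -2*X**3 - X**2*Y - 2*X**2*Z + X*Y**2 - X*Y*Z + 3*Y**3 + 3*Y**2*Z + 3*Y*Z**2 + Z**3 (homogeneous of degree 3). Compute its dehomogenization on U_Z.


f(x, y) = -2*x**3 - x**2*y - 2*x**2 + x*y**2 - x*y + 3*y**3 + 3*y**2 + 3*y + 1

On U_Z we set Z = 1. Each monomial c·X^i·Y^j·Z^k in F becomes c·x^i·y^j·1^k = c·x^i·y^j.
Substituting Z = 1: F(X, Y, 1) = -2*x**3 - x**2*y - 2*x**2 + x*y**2 - x*y + 3*y**3 + 3*y**2 + 3*y + 1.
Note: deg(f) ≤ deg(F) = 3; strict inequality happens when F is divisible by Z (lost terms).


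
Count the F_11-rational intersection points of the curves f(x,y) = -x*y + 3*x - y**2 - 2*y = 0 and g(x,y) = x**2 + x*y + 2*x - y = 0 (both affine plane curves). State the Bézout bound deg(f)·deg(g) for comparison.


Common zeros: {(0, 0), (6, 8), (10, 5)}; count = 3; Bézout bound = 4.

deg(f) = 2, deg(g) = 2, so Bézout bound = 4.
Scan x ∈ F_11. For each x, list the y ∈ F_11 with f(x, y) ≡ 0 and those with g(x, y) ≡ 0 (mod 11); the common zeros in that column are the intersection.
  x = 0: f ≡ 0 at y ∈ {0, 9}; g ≡ 0 at y ∈ {0}; common: {0}.
  x = 1: f ≡ 0 at y ∈ ∅; g ≡ 0 at y ∈ ∅; common: ∅.
  x = 2: f ≡ 0 at y ∈ ∅; g ≡ 0 at y ∈ {3}; common: ∅.
  x = 3: f ≡ 0 at y ∈ ∅; g ≡ 0 at y ∈ {9}; common: ∅.
  x = 4: f ≡ 0 at y ∈ ∅; g ≡ 0 at y ∈ {3}; common: ∅.
  x = 5: f ≡ 0 at y ∈ ∅; g ≡ 0 at y ∈ {5}; common: ∅.
  x = 6: f ≡ 0 at y ∈ {6, 8}; g ≡ 0 at y ∈ {8}; common: {8}.
  x = 7: f ≡ 0 at y ∈ {1}; g ≡ 0 at y ∈ {6}; common: ∅.
  x = 8: f ≡ 0 at y ∈ {2, 10}; g ≡ 0 at y ∈ {9}; common: ∅.
  x = 9: f ≡ 0 at y ∈ {4, 7}; g ≡ 0 at y ∈ {0}; common: ∅.
  x = 10: f ≡ 0 at y ∈ {5}; g ≡ 0 at y ∈ {5}; common: {5}.
Collecting: common zeros = {(0, 0), (6, 8), (10, 5)}, so the count is 3.
Comparison with the Bézout bound: 3 ≤ 4 = deg(f)·deg(g), as expected for curves with no common component (the affine F_11-count falls short of the bound because intersections may lie at infinity, over extension fields, or carry multiplicity).


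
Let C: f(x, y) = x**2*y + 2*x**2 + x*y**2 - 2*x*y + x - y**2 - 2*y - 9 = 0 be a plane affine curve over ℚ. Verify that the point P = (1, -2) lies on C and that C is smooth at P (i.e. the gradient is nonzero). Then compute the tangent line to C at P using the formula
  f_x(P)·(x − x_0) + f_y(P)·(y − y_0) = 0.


Tangent line at P: 9*x - 3*y - 15 = 0.

Step 1: f(1, -2) = 0, so P lies on C.
Step 2: partial derivatives
  f_x(x, y) = 2*x*y + 4*x + y**2 - 2*y + 1, f_y(x, y) = x**2 + 2*x*y - 2*x - 2*y - 2.
  f_x(P) = 9, f_y(P) = -3 (gradient nonzero, so P is smooth).
Step 3: tangent line at P: 9·(x − 1) + -3·(y − -2) = 0.
Expanding: 9*x - 3*y - 15 = 0.


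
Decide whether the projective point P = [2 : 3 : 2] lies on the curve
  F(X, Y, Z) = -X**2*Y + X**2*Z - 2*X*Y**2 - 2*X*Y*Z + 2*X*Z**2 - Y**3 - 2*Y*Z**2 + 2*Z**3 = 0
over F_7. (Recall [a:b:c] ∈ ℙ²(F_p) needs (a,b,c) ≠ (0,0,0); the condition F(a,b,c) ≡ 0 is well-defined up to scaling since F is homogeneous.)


F(2,3,2) ≡ 1 (mod 7); P is NOT on the curve.

Evaluate F(2, 3, 2) term-by-term (mod 7).
  -X**2*Y ↦ -1·4·3·1 = -12
  X**2*Z ↦ 1·4·1·2 = 8
  -2*X*Y**2 ↦ -2·2·9·1 = -36
  -2*X*Y*Z ↦ -2·2·3·2 = -24
  2*X*Z**2 ↦ 2·2·1·4 = 16
  -Y**3 ↦ -1·1·27·1 = -27
  -2*Y*Z**2 ↦ -2·1·3·4 = -24
  2*Z**3 ↦ 2·1·1·8 = 16
Sum: F(2, 3, 2) = (-12) + (8) + (-36) + (-24) + (16) + (-27) + (-24) + (16) = -83.
Reducing mod 7: -83 ≡ 1 (mod 7).
Since F(a, b, c) ≡ 1 ≠ 0 (mod 7), P does NOT lie on the curve.


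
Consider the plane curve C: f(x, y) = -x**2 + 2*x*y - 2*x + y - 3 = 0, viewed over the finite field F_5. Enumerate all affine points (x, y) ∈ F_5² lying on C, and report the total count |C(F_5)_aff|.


Affine F_5-points: {(0, 3), (1, 2), (3, 4), (4, 3)}; count = 4.

For each of the 25 pairs (x, y) ∈ F_5², evaluate f(x, y) mod 5. Record the zeros.
  x = 0: [0↦2, 1↦3, 2↦4, 3↦0, 4↦1]  zeros at y ∈ {3}
  x = 1: [0↦4, 1↦2, 2↦0, 3↦3, 4↦1]  zeros at y ∈ {2}
  x = 2: [0↦4, 1↦4, 2↦4, 3↦4, 4↦4]  zeros at y ∈ ∅
  x = 3: [0↦2, 1↦4, 2↦1, 3↦3, 4↦0]  zeros at y ∈ {4}
  x = 4: [0↦3, 1↦2, 2↦1, 3↦0, 4↦4]  zeros at y ∈ {3}
Collecting zeros: affine points = {(0, 3), (1, 2), (3, 4), (4, 3)}.
Total count |C(F_5)_aff| = 4.


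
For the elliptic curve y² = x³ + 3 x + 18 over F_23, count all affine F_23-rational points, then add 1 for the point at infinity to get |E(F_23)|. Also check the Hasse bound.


Affine points = {(0, 8), (0, 15), (2, 3), (2, 20), (3, 10), (3, 13), (4, 5), (4, 18), (8, 5), (8, 18), (10, 6), (10, 17), (11, 5), (11, 18), (13, 0), (18, 4), (18, 19), (21, 2), (21, 21)}; affine count = 19; |E(F_23)| = 20.

Discriminant check: Δ ∝ 4a³ + 27b² = 4·3³ + 27·18² = 4·27 + 27·324 ≡ 1 (mod 23). Nonzero ⇒ E is nonsingular.
For each x ∈ F_23, compute rhs = x³ + 3·x + 18 mod 23, then count y ∈ F_23 with y² ≡ rhs.
  x = 0: rhs = 18, matching y values: 8, 15 (2 points).
  x = 1: rhs = 22, matching y values: none (0 points).
  x = 2: rhs = 9, matching y values: 3, 20 (2 points).
  x = 3: rhs = 8, matching y values: 10, 13 (2 points).
  x = 4: rhs = 2, matching y values: 5, 18 (2 points).
  x = 5: rhs = 20, matching y values: none (0 points).
  x = 6: rhs = 22, matching y values: none (0 points).
  x = 7: rhs = 14, matching y values: none (0 points).
  x = 8: rhs = 2, matching y values: 5, 18 (2 points).
  x = 9: rhs = 15, matching y values: none (0 points).
  x = 10: rhs = 13, matching y values: 6, 17 (2 points).
  x = 11: rhs = 2, matching y values: 5, 18 (2 points).
  x = 12: rhs = 11, matching y values: none (0 points).
  x = 13: rhs = 0, matching y values: 0 (1 points).
  x = 14: rhs = 21, matching y values: none (0 points).
  x = 15: rhs = 11, matching y values: none (0 points).
  x = 16: rhs = 22, matching y values: none (0 points).
  x = 17: rhs = 14, matching y values: none (0 points).
  x = 18: rhs = 16, matching y values: 4, 19 (2 points).
  x = 19: rhs = 11, matching y values: none (0 points).
  x = 20: rhs = 5, matching y values: none (0 points).
  x = 21: rhs = 4, matching y values: 2, 21 (2 points).
  x = 22: rhs = 14, matching y values: none (0 points).
Total affine count: 19.
Full point count |E(F_23)| = 19 + 1 = 20.
Hasse bound: |20 − (23+1)| = |-4| = 4 ≤ 2√23 ≈ 9.5917 ✓.


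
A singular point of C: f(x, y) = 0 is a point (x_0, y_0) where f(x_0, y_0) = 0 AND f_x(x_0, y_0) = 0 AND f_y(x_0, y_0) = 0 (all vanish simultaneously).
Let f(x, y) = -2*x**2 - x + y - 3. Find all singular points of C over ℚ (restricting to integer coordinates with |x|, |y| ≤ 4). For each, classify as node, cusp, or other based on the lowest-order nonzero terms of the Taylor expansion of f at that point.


No singular points in the scanned grid; C is smooth there.

Compute partial derivatives:
  f_x = -4*x - 1.
  f_y = 1.
f_y = 1 is a nonzero constant, so f_y never vanishes: no point (x, y) can satisfy f = f_x = f_y = 0. In particular no (x, y) ∈ {−4, ..., 4}² is singular; the curve is smooth.


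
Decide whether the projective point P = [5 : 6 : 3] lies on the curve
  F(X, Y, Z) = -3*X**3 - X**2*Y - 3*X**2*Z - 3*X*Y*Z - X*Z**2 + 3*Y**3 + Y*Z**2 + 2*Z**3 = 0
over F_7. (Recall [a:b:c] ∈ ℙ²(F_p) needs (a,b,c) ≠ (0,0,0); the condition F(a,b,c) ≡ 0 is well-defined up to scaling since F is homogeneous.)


F(5,6,3) ≡ 6 (mod 7); P is NOT on the curve.

Evaluate F(5, 6, 3) term-by-term (mod 7).
  -3*X**3 ↦ -3·125·1·1 = -375
  -X**2*Y ↦ -1·25·6·1 = -150
  -3*X**2*Z ↦ -3·25·1·3 = -225
  -3*X*Y*Z ↦ -3·5·6·3 = -270
  -X*Z**2 ↦ -1·5·1·9 = -45
  3*Y**3 ↦ 3·1·216·1 = 648
  Y*Z**2 ↦ 1·1·6·9 = 54
  2*Z**3 ↦ 2·1·1·27 = 54
Sum: F(5, 6, 3) = (-375) + (-150) + (-225) + (-270) + (-45) + (648) + (54) + (54) = -309.
Reducing mod 7: -309 ≡ 6 (mod 7).
Since F(a, b, c) ≡ 6 ≠ 0 (mod 7), P does NOT lie on the curve.


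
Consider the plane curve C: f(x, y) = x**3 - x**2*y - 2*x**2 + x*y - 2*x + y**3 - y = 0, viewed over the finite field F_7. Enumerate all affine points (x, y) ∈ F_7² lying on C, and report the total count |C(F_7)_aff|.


Affine F_7-points: {(0, 0), (0, 1), (0, 6), (1, 3), (2, 3), (4, 5)}; count = 6.

For each of the 49 pairs (x, y) ∈ F_7², evaluate f(x, y) mod 7. Record the zeros.
  x = 0: [0↦0, 1↦0, 2↦6, 3↦3, 4↦4, 5↦1, 6↦0]  zeros at y ∈ {0, 1, 6}
  x = 1: [0↦4, 1↦4, 2↦3, 3↦0, 4↦1, 5↦5, 6↦4]  zeros at y ∈ {3}
  x = 2: [0↦3, 1↦1, 2↦5, 3↦0, 4↦6, 5↦1, 6↦5]  zeros at y ∈ {3}
  x = 3: [0↦3, 1↦4, 2↦4, 3↦2, 4↦4, 5↦2, 6↦2]  zeros at y ∈ ∅
  x = 4: [0↦3, 1↦5, 2↦6, 3↦5, 4↦1, 5↦0, 6↦1]  zeros at y ∈ {5}
  x = 5: [0↦2, 1↦3, 2↦3, 3↦1, 4↦3, 5↦1, 6↦1]  zeros at y ∈ ∅
  x = 6: [0↦6, 1↦4, 2↦1, 3↦3, 4↦2, 5↦4, 6↦1]  zeros at y ∈ ∅
Collecting zeros: affine points = {(0, 0), (0, 1), (0, 6), (1, 3), (2, 3), (4, 5)}.
Total count |C(F_7)_aff| = 6.


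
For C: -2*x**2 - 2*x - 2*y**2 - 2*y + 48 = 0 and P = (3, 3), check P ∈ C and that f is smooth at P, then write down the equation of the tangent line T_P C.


Tangent line at P: -14*x - 14*y + 84 = 0.

Step 1: f(3, 3) = 0, so P lies on C.
Step 2: partial derivatives
  f_x(x, y) = -4*x - 2, f_y(x, y) = -4*y - 2.
  f_x(P) = -14, f_y(P) = -14 (gradient nonzero, so P is smooth).
Step 3: tangent line at P: -14·(x − 3) + -14·(y − 3) = 0.
Expanding: -14*x - 14*y + 84 = 0.


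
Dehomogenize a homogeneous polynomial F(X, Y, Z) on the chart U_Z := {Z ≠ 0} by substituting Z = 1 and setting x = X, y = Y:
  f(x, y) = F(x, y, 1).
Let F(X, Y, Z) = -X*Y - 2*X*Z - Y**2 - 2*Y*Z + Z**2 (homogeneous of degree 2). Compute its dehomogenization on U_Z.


f(x, y) = -x*y - 2*x - y**2 - 2*y + 1

On U_Z we set Z = 1. Each monomial c·X^i·Y^j·Z^k in F becomes c·x^i·y^j·1^k = c·x^i·y^j.
Substituting Z = 1: F(X, Y, 1) = -x*y - 2*x - y**2 - 2*y + 1.
Note: deg(f) ≤ deg(F) = 2; strict inequality happens when F is divisible by Z (lost terms).


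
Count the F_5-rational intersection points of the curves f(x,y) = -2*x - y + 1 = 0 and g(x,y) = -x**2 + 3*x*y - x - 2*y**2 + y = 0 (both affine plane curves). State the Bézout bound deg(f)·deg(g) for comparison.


Common zeros: {(2, 2)}; count = 1; Bézout bound = 2.

deg(f) = 1, deg(g) = 2, so Bézout bound = 2.
Scan x ∈ F_5. For each x, list the y ∈ F_5 with f(x, y) ≡ 0 and those with g(x, y) ≡ 0 (mod 5); the common zeros in that column are the intersection.
  x = 0: f ≡ 0 at y ∈ {1}; g ≡ 0 at y ∈ {0, 3}; common: ∅.
  x = 1: f ≡ 0 at y ∈ {4}; g ≡ 0 at y ∈ {1}; common: ∅.
  x = 2: f ≡ 0 at y ∈ {2}; g ≡ 0 at y ∈ {2, 4}; common: {2}.
  x = 3: f ≡ 0 at y ∈ {0}; g ≡ 0 at y ∈ {2, 3}; common: ∅.
  x = 4: f ≡ 0 at y ∈ {3}; g ≡ 0 at y ∈ {0, 4}; common: ∅.
Collecting: common zeros = {(2, 2)}, so the count is 1.
Comparison with the Bézout bound: 1 ≤ 2 = deg(f)·deg(g), as expected for curves with no common component (the affine F_5-count falls short of the bound because intersections may lie at infinity, over extension fields, or carry multiplicity).


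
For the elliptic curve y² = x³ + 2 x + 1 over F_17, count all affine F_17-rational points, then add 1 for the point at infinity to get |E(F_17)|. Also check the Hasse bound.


Affine points = {(0, 1), (0, 16), (1, 2), (1, 15), (2, 8), (2, 9), (3, 0), (5, 0), (6, 5), (6, 12), (7, 1), (7, 16), (8, 6), (8, 11), (9, 0), (10, 1), (10, 16), (12, 6), (12, 11), (14, 6), (14, 11), (16, 7), (16, 10)}; affine count = 23; |E(F_17)| = 24.

Discriminant check: Δ ∝ 4a³ + 27b² = 4·2³ + 27·1² = 4·8 + 27·1 ≡ 8 (mod 17). Nonzero ⇒ E is nonsingular.
For each x ∈ F_17, compute rhs = x³ + 2·x + 1 mod 17, then count y ∈ F_17 with y² ≡ rhs.
  x = 0: rhs = 1, matching y values: 1, 16 (2 points).
  x = 1: rhs = 4, matching y values: 2, 15 (2 points).
  x = 2: rhs = 13, matching y values: 8, 9 (2 points).
  x = 3: rhs = 0, matching y values: 0 (1 points).
  x = 4: rhs = 5, matching y values: none (0 points).
  x = 5: rhs = 0, matching y values: 0 (1 points).
  x = 6: rhs = 8, matching y values: 5, 12 (2 points).
  x = 7: rhs = 1, matching y values: 1, 16 (2 points).
  x = 8: rhs = 2, matching y values: 6, 11 (2 points).
  x = 9: rhs = 0, matching y values: 0 (1 points).
  x = 10: rhs = 1, matching y values: 1, 16 (2 points).
  x = 11: rhs = 11, matching y values: none (0 points).
  x = 12: rhs = 2, matching y values: 6, 11 (2 points).
  x = 13: rhs = 14, matching y values: none (0 points).
  x = 14: rhs = 2, matching y values: 6, 11 (2 points).
  x = 15: rhs = 6, matching y values: none (0 points).
  x = 16: rhs = 15, matching y values: 7, 10 (2 points).
Total affine count: 23.
Full point count |E(F_17)| = 23 + 1 = 24.
Hasse bound: |24 − (17+1)| = |6| = 6 ≤ 2√17 ≈ 8.2462 ✓.


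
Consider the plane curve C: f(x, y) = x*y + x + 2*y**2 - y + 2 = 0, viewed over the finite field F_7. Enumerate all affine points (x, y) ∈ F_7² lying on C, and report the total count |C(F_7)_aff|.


Affine F_7-points: {(1, 3), (1, 4), (2, 1), (2, 2), (5, 0), (5, 5)}; count = 6.

For each of the 49 pairs (x, y) ∈ F_7², evaluate f(x, y) mod 7. Record the zeros.
  x = 0: [0↦2, 1↦3, 2↦1, 3↦3, 4↦2, 5↦5, 6↦5]  zeros at y ∈ ∅
  x = 1: [0↦3, 1↦5, 2↦4, 3↦0, 4↦0, 5↦4, 6↦5]  zeros at y ∈ {3, 4}
  x = 2: [0↦4, 1↦0, 2↦0, 3↦4, 4↦5, 5↦3, 6↦5]  zeros at y ∈ {1, 2}
  x = 3: [0↦5, 1↦2, 2↦3, 3↦1, 4↦3, 5↦2, 6↦5]  zeros at y ∈ ∅
  x = 4: [0↦6, 1↦4, 2↦6, 3↦5, 4↦1, 5↦1, 6↦5]  zeros at y ∈ ∅
  x = 5: [0↦0, 1↦6, 2↦2, 3↦2, 4↦6, 5↦0, 6↦5]  zeros at y ∈ {0, 5}
  x = 6: [0↦1, 1↦1, 2↦5, 3↦6, 4↦4, 5↦6, 6↦5]  zeros at y ∈ ∅
Collecting zeros: affine points = {(1, 3), (1, 4), (2, 1), (2, 2), (5, 0), (5, 5)}.
Total count |C(F_7)_aff| = 6.
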